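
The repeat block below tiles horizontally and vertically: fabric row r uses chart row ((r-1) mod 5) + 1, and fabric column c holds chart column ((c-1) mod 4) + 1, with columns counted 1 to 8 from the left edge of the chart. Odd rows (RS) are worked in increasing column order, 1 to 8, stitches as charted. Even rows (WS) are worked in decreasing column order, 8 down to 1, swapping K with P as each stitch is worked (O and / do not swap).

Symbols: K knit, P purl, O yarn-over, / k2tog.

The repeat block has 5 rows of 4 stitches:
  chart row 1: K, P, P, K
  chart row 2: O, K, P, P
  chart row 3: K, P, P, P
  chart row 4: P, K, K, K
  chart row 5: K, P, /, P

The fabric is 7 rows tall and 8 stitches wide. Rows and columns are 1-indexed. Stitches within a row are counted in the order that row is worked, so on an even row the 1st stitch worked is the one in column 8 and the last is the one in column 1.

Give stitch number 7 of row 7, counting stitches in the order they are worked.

Stitch:
P

Derivation:
Row 7 uses chart row ((7-1) mod 5)+1 = 2. Row 7 is odd, so RS.
Chart row 2 tiled across columns 1-8: O K P P O K P P
RS: work column 1 to column 8, symbols as charted — the tiled row is the row as worked.
The 7th stitch worked is P.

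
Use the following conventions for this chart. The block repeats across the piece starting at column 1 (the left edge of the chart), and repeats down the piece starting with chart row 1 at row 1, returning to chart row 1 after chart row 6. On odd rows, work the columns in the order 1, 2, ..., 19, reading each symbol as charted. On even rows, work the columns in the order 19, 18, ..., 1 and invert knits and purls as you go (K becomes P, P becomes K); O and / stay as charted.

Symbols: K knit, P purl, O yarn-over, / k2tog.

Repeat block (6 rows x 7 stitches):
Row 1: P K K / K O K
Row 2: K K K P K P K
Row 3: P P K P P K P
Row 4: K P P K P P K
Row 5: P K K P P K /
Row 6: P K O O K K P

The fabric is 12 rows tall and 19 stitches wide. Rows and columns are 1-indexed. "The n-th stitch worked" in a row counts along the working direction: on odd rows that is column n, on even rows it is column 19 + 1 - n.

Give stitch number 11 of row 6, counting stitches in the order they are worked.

For row 6: chart row = ((6-1) mod 6) + 1 = 6; this is a WS (even) row.
Chart row 6 tiled across columns 1-19: P K O O K K P P K O O K K P P K O O K
WS row: flip the tiled sequence (start at column 19) and apply K<->P; O and / stay.
Row 6 as worked: P O O P K K P P O O P K K P P O O P K
Counting 11 along the worked row gives P.

== STITCH ==
P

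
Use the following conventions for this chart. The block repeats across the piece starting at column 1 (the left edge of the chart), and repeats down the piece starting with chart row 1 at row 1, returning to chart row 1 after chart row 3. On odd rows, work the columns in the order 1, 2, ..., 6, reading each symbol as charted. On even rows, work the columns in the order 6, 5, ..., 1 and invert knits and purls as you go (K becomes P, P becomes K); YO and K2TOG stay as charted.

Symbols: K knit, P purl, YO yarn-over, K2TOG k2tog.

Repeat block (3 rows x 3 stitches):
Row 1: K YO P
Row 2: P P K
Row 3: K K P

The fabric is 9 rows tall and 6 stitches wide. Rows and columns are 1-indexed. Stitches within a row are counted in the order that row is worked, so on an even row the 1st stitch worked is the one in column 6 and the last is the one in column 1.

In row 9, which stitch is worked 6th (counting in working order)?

Row 9: (9-1) mod 3 = 2, so use chart row 3. Odd row -> RS.
Chart row 3 tiled across columns 1-6: K K P K K P
RS: work column 1 to column 6, symbols as charted — the tiled row is the row as worked.
The 6th stitch worked is P.

Stitch:
P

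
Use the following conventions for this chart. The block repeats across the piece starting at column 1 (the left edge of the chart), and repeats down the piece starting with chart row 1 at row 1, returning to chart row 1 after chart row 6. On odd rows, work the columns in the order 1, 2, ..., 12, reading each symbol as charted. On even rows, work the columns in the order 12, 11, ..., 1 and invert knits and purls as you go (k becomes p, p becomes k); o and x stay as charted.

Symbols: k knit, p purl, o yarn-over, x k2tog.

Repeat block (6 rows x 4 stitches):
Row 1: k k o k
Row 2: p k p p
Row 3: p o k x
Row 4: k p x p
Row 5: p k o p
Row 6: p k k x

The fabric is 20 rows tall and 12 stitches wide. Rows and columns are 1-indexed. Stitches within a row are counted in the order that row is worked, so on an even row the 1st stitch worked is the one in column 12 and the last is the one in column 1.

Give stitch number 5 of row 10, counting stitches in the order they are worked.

== STITCH ==
k

Derivation:
Row 10: (10-1) mod 6 = 3, so use chart row 4. Even row -> WS.
Chart row 4 tiled across columns 1-12: k p x p k p x p k p x p
Wrong side: read the tiled row from column 12 down to 1 and exchange k with p (leave o, x).
Row 10 as worked: k x k p k x k p k x k p
Stitch 5 in working order -> k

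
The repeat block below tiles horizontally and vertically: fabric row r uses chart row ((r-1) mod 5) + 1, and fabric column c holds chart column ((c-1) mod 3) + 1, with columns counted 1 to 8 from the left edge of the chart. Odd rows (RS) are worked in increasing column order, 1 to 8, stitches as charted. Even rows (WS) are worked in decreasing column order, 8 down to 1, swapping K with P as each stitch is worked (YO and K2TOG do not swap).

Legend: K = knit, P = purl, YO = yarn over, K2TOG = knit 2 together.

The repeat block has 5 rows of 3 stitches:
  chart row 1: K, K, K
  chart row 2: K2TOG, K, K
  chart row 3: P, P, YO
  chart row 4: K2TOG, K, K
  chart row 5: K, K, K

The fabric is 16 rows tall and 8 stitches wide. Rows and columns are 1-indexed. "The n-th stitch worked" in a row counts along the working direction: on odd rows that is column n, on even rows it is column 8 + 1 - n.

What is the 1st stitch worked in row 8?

Row 8 uses chart row ((8-1) mod 5)+1 = 3. Row 8 is even, so WS.
Chart row 3 tiled across columns 1-8: P P YO P P YO P P
WS row: flip the tiled sequence (start at column 8) and apply K<->P; YO and K2TOG stay.
Row 8 as worked: K K YO K K YO K K
The 1st stitch worked is K.

Stitch:
K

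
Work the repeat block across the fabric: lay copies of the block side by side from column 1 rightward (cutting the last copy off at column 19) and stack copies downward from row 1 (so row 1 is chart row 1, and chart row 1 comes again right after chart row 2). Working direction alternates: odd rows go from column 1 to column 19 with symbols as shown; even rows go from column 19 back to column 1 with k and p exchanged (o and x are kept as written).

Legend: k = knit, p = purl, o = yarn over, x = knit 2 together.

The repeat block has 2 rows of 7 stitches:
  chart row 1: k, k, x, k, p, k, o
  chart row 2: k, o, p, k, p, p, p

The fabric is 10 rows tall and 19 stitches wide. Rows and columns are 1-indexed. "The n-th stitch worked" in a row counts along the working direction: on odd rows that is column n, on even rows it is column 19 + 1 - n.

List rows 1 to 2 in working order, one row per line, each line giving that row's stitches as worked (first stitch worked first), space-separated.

== ROWS AS WORKED ==
k k x k p k o k k x k p k o k k x k p
k p k o p k k k p k o p k k k p k o p

Derivation:
Row 1: chart row 1, RS - tile across columns 1-19 and work as-is.
Row 2: chart row 2, WS - tiled (columns 1-19): k o p k p p p k o p k p p p k o p k p; work from column 19 back to 1 with k<->p swapped.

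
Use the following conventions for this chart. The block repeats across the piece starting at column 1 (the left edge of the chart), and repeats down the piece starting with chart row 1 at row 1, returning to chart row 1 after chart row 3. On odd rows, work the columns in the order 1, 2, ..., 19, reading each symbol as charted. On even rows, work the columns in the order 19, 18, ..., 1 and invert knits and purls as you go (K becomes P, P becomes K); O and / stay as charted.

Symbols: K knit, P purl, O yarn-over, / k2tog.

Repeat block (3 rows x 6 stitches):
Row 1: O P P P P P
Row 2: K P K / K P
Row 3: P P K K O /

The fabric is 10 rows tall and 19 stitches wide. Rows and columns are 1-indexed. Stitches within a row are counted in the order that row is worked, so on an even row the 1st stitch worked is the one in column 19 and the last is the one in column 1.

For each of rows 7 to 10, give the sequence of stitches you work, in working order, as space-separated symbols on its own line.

Row 7: chart row 1, RS - tile across columns 1-19 and work as-is.
Row 8: chart row 2, WS - tiled (columns 1-19): K P K / K P K P K / K P K P K / K P K; work from column 19 back to 1 with K<->P swapped.
Row 9: chart row 3, RS - tile across columns 1-19 and work as-is.
Row 10: chart row 1, WS - tiled (columns 1-19): O P P P P P O P P P P P O P P P P P O; work from column 19 back to 1 with K<->P swapped.

Result:
O P P P P P O P P P P P O P P P P P O
P K P / P K P K P / P K P K P / P K P
P P K K O / P P K K O / P P K K O / P
O K K K K K O K K K K K O K K K K K O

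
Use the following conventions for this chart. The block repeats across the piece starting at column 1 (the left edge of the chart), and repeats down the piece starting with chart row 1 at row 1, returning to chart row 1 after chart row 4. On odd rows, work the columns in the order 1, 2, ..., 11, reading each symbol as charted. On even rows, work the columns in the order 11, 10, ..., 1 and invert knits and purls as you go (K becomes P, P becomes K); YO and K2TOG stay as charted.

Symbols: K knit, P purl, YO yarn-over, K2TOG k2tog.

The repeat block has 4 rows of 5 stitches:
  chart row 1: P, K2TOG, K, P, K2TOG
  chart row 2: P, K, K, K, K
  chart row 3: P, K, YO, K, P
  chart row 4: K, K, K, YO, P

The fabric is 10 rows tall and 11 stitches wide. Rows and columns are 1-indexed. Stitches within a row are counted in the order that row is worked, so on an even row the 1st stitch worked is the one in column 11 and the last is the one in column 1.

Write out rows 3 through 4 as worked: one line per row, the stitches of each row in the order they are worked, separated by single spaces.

Result:
P K YO K P P K YO K P P
P K YO P P P K YO P P P

Derivation:
Row 3: chart row 3, RS - tile across columns 1-11 and work as-is.
Row 4: chart row 4, WS - tiled (columns 1-11): K K K YO P K K K YO P K; work from column 11 back to 1 with K<->P swapped.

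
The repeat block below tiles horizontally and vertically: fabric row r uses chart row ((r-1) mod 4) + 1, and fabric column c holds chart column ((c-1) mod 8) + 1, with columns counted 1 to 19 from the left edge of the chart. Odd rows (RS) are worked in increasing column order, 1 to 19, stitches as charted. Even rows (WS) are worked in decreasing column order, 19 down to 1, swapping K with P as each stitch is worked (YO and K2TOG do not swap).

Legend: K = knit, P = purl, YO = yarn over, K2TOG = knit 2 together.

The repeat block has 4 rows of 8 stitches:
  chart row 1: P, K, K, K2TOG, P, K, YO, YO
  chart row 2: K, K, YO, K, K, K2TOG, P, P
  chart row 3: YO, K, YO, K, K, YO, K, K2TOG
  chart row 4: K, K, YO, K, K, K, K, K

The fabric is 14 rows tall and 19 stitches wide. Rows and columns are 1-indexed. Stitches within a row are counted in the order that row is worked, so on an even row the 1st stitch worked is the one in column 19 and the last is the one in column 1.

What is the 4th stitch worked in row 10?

Row 10 uses chart row ((10-1) mod 4)+1 = 2. Row 10 is even, so WS.
Chart row 2 tiled across columns 1-19: K K YO K K K2TOG P P K K YO K K K2TOG P P K K YO
WS row: flip the tiled sequence (start at column 19) and apply K<->P; YO and K2TOG stay.
Row 10 as worked: YO P P K K K2TOG P P YO P P K K K2TOG P P YO P P
Stitch 4 in working order -> K

Stitch:
K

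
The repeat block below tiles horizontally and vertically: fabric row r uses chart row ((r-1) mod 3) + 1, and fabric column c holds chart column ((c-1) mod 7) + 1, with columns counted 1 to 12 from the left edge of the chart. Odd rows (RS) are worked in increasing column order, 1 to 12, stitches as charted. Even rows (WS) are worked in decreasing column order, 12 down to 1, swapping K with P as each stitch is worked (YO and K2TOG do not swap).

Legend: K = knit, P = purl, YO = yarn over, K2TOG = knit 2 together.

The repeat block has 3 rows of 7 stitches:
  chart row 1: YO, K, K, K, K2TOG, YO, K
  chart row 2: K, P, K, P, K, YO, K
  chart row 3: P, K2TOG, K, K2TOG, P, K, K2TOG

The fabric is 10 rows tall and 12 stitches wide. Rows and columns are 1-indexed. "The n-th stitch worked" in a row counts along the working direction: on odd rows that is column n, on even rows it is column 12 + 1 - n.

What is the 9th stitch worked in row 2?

Row 2: (2-1) mod 3 = 1, so use chart row 2. Even row -> WS.
Chart row 2 tiled across columns 1-12: K P K P K YO K K P K P K
WS row: flip the tiled sequence (start at column 12) and apply K<->P; YO and K2TOG stay.
Row 2 as worked: P K P K P P YO P K P K P
The 9th stitch worked is K.

== STITCH ==
K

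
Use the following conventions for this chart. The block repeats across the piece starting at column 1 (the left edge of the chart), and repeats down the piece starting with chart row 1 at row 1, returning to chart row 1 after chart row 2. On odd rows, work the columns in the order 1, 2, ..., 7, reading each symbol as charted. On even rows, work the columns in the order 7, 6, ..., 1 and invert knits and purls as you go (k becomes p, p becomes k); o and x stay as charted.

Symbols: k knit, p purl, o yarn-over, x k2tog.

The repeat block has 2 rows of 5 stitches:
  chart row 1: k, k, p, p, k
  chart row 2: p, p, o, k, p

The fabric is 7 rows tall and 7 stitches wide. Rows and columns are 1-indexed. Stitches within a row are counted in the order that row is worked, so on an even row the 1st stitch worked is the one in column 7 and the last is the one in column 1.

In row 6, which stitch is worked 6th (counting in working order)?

For row 6: chart row = ((6-1) mod 2) + 1 = 2; this is a WS (even) row.
Chart row 2 tiled across columns 1-7: p p o k p p p
WS row: flip the tiled sequence (start at column 7) and apply k<->p; o and x stay.
Row 6 as worked: k k k p o k k
Stitch 6 in working order -> k

== STITCH ==
k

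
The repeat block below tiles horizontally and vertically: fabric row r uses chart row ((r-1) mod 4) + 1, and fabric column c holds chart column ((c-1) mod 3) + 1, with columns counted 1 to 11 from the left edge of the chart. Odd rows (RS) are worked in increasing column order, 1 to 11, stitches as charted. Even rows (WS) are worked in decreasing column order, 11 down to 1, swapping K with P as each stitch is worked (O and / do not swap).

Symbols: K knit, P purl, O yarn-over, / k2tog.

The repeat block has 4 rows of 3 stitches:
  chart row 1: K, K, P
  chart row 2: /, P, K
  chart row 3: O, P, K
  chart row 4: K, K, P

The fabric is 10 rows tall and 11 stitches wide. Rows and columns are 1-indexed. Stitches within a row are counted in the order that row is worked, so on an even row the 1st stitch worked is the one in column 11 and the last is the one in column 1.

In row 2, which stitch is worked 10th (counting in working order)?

Result:
K

Derivation:
For row 2: chart row = ((2-1) mod 4) + 1 = 2; this is a WS (even) row.
Chart row 2 tiled across columns 1-11: / P K / P K / P K / P
WS: work from column 11 back to column 1 (reverse the tiled row), swapping K<->P (O and / unchanged).
Row 2 as worked: K / P K / P K / P K /
Counting 10 along the worked row gives K.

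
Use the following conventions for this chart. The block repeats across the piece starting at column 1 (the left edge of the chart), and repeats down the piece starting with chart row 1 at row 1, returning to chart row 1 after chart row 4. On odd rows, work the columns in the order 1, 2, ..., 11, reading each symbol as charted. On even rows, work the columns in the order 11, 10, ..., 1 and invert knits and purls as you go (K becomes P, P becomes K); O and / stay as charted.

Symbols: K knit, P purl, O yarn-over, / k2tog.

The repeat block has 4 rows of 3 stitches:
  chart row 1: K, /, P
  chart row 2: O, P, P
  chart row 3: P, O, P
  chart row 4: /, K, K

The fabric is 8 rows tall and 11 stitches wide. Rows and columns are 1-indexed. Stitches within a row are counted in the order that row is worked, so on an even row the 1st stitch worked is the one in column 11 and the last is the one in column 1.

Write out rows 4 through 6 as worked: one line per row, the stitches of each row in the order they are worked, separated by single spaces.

Rows as worked:
P / P P / P P / P P /
K / P K / P K / P K /
K O K K O K K O K K O

Derivation:
Row 4: chart row 4, WS - tiled (columns 1-11): / K K / K K / K K / K; work from column 11 back to 1 with K<->P swapped.
Row 5: chart row 1, RS - tile across columns 1-11 and work as-is.
Row 6: chart row 2, WS - tiled (columns 1-11): O P P O P P O P P O P; work from column 11 back to 1 with K<->P swapped.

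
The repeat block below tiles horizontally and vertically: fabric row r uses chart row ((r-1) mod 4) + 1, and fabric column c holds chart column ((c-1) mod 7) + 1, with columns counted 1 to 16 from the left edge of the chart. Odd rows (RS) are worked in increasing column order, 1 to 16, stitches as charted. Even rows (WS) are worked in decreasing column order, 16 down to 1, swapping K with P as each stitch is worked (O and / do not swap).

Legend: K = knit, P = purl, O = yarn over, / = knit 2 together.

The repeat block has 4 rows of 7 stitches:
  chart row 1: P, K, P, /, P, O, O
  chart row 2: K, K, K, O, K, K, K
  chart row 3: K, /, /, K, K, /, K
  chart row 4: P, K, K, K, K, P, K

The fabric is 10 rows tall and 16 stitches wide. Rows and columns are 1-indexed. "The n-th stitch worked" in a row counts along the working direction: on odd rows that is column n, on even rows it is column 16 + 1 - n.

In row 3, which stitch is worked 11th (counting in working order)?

Stitch:
K

Derivation:
Row 3 uses chart row ((3-1) mod 4)+1 = 3. Row 3 is odd, so RS.
Chart row 3 tiled across columns 1-16: K / / K K / K K / / K K / K K /
RS: work column 1 to column 16, symbols as charted — the tiled row is the row as worked.
Counting 11 along the worked row gives K.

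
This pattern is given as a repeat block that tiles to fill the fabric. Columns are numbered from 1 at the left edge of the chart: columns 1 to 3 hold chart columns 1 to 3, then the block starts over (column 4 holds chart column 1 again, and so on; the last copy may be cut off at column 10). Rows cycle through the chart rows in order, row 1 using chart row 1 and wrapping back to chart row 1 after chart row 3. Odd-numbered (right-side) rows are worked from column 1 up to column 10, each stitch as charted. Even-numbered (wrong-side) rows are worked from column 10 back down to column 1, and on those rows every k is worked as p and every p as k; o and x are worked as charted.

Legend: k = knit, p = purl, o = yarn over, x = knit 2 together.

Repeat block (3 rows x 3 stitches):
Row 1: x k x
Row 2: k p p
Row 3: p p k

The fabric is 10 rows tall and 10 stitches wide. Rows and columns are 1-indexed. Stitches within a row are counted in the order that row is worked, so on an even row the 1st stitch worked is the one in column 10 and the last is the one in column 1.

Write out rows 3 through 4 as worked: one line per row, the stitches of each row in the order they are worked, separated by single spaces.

Rows as worked:
p p k p p k p p k p
x x p x x p x x p x

Derivation:
Row 3: chart row 3, RS - tile across columns 1-10 and work as-is.
Row 4: chart row 1, WS - tiled (columns 1-10): x k x x k x x k x x; work from column 10 back to 1 with k<->p swapped.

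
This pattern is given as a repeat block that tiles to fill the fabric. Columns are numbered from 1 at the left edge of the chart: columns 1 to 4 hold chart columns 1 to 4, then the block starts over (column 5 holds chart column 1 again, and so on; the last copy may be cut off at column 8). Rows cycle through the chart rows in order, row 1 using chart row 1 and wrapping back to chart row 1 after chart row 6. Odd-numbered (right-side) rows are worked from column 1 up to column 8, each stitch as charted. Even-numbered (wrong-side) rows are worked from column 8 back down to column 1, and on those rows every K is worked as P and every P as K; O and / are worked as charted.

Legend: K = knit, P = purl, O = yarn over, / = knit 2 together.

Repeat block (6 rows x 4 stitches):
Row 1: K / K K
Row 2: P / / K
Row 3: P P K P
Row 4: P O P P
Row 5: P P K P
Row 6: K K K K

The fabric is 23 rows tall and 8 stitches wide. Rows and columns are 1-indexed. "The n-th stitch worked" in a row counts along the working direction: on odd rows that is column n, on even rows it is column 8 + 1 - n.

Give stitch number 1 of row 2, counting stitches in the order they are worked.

Stitch:
P

Derivation:
Row 2: (2-1) mod 6 = 1, so use chart row 2. Even row -> WS.
Chart row 2 tiled across columns 1-8: P / / K P / / K
WS row: flip the tiled sequence (start at column 8) and apply K<->P; O and / stay.
Row 2 as worked: P / / K P / / K
Counting 1 along the worked row gives P.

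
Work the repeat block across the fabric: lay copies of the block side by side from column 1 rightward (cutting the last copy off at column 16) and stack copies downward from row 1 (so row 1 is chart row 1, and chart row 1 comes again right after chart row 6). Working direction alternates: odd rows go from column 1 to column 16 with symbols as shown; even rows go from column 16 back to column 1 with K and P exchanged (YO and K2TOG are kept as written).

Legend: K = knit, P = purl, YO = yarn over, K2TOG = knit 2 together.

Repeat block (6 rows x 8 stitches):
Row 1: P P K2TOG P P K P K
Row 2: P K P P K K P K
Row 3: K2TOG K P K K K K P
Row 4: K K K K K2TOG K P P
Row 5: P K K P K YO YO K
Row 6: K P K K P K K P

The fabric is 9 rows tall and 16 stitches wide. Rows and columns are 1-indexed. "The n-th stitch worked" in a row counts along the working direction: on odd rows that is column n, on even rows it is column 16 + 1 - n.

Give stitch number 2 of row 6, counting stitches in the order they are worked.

Row 6 uses chart row ((6-1) mod 6)+1 = 6. Row 6 is even, so WS.
Chart row 6 tiled across columns 1-16: K P K K P K K P K P K K P K K P
Wrong side: read the tiled row from column 16 down to 1 and exchange K with P (leave YO, K2TOG).
Row 6 as worked: K P P K P P K P K P P K P P K P
Counting 2 along the worked row gives P.

Stitch:
P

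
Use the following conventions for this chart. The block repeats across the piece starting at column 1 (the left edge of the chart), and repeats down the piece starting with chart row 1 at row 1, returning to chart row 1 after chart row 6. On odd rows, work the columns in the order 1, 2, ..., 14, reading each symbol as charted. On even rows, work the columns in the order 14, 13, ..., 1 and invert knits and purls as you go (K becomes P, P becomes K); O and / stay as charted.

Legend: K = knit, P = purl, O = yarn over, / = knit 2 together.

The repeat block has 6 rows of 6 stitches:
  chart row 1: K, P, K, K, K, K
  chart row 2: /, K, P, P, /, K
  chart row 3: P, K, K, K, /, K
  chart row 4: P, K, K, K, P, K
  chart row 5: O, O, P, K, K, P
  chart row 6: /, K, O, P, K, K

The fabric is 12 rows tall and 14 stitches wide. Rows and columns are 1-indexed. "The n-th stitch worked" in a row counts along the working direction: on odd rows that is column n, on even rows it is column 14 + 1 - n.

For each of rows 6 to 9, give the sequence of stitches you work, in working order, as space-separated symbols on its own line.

== ROWS AS WORKED ==
P / P P K O P / P P K O P /
K P K K K K K P K K K K K P
P / P / K K P / P / K K P /
P K K K / K P K K K / K P K

Derivation:
Row 6: chart row 6, WS - tiled (columns 1-14): / K O P K K / K O P K K / K; work from column 14 back to 1 with K<->P swapped.
Row 7: chart row 1, RS - tile across columns 1-14 and work as-is.
Row 8: chart row 2, WS - tiled (columns 1-14): / K P P / K / K P P / K / K; work from column 14 back to 1 with K<->P swapped.
Row 9: chart row 3, RS - tile across columns 1-14 and work as-is.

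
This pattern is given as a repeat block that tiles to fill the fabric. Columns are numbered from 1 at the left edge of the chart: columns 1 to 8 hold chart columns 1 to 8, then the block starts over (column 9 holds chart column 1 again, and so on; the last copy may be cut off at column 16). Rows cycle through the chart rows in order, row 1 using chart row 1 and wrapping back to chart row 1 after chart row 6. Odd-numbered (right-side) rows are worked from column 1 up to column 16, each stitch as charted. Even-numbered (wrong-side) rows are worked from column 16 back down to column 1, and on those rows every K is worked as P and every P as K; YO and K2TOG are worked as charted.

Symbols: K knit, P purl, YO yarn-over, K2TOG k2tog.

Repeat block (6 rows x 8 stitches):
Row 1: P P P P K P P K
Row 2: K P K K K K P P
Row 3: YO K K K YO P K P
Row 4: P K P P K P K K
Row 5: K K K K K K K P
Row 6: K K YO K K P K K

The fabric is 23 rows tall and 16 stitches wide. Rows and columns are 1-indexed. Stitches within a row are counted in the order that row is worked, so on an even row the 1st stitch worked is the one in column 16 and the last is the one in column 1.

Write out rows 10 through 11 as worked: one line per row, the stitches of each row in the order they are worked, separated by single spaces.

Row 10: chart row 4, WS - tiled (columns 1-16): P K P P K P K K P K P P K P K K; work from column 16 back to 1 with K<->P swapped.
Row 11: chart row 5, RS - tile across columns 1-16 and work as-is.

== ROWS AS WORKED ==
P P K P K K P K P P K P K K P K
K K K K K K K P K K K K K K K P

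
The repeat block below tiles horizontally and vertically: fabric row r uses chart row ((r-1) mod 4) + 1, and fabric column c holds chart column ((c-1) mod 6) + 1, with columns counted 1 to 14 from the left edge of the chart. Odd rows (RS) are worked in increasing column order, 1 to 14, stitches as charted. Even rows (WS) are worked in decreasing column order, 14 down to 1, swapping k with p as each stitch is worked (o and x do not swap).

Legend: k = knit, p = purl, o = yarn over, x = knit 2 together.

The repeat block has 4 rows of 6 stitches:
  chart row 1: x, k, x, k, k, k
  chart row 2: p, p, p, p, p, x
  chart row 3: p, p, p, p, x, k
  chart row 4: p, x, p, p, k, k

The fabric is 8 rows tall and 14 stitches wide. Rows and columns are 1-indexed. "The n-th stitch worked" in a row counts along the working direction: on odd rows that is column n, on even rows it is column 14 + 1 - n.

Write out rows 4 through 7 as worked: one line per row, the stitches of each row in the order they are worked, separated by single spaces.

Result:
x k p p k k x k p p k k x k
x k x k k k x k x k k k x k
k k x k k k k k x k k k k k
p p p p x k p p p p x k p p

Derivation:
Row 4: chart row 4, WS - tiled (columns 1-14): p x p p k k p x p p k k p x; work from column 14 back to 1 with k<->p swapped.
Row 5: chart row 1, RS - tile across columns 1-14 and work as-is.
Row 6: chart row 2, WS - tiled (columns 1-14): p p p p p x p p p p p x p p; work from column 14 back to 1 with k<->p swapped.
Row 7: chart row 3, RS - tile across columns 1-14 and work as-is.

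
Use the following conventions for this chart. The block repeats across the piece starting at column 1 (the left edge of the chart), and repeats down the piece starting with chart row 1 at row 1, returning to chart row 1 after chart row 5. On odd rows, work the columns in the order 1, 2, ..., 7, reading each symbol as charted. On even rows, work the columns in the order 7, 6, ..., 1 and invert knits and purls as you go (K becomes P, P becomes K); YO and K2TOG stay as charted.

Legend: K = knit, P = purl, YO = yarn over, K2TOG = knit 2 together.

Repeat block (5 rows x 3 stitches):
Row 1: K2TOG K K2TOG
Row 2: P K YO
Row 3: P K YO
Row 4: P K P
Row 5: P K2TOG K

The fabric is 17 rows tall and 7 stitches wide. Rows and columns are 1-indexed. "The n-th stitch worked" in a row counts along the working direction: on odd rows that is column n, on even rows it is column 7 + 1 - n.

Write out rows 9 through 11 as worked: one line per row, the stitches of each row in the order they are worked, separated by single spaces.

Result:
P K P P K P P
K P K2TOG K P K2TOG K
K2TOG K K2TOG K2TOG K K2TOG K2TOG

Derivation:
Row 9: chart row 4, RS - tile across columns 1-7 and work as-is.
Row 10: chart row 5, WS - tiled (columns 1-7): P K2TOG K P K2TOG K P; work from column 7 back to 1 with K<->P swapped.
Row 11: chart row 1, RS - tile across columns 1-7 and work as-is.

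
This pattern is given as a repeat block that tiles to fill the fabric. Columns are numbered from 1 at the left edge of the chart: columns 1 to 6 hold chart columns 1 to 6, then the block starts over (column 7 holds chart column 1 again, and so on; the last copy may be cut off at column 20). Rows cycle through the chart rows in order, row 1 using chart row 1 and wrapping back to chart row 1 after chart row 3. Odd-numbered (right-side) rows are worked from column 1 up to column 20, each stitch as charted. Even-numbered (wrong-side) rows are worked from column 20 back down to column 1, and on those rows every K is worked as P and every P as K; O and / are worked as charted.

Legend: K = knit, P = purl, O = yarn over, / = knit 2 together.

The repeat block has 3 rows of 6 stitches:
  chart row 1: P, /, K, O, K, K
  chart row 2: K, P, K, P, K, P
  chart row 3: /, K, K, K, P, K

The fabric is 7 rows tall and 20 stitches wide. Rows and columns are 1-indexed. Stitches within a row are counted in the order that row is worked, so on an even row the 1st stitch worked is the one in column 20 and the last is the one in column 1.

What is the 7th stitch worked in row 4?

Row 4: (4-1) mod 3 = 0, so use chart row 1. Even row -> WS.
Chart row 1 tiled across columns 1-20: P / K O K K P / K O K K P / K O K K P /
WS row: flip the tiled sequence (start at column 20) and apply K<->P; O and / stay.
Row 4 as worked: / K P P O P / K P P O P / K P P O P / K
Counting 7 along the worked row gives /.

Result:
/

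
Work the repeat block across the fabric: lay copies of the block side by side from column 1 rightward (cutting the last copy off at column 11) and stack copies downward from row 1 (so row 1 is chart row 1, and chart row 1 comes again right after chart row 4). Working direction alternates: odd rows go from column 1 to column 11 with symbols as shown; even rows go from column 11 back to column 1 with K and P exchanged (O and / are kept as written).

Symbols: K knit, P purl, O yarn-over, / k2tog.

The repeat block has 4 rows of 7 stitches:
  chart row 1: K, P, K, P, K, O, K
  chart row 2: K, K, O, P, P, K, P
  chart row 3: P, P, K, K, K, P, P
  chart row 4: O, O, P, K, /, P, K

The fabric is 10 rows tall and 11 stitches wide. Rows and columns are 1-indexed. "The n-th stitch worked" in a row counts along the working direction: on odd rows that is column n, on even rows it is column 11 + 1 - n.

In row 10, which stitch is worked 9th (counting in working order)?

Row 10: (10-1) mod 4 = 1, so use chart row 2. Even row -> WS.
Chart row 2 tiled across columns 1-11: K K O P P K P K K O P
WS row: flip the tiled sequence (start at column 11) and apply K<->P; O and / stay.
Row 10 as worked: K O P P K P K K O P P
Counting 9 along the worked row gives O.

Stitch:
O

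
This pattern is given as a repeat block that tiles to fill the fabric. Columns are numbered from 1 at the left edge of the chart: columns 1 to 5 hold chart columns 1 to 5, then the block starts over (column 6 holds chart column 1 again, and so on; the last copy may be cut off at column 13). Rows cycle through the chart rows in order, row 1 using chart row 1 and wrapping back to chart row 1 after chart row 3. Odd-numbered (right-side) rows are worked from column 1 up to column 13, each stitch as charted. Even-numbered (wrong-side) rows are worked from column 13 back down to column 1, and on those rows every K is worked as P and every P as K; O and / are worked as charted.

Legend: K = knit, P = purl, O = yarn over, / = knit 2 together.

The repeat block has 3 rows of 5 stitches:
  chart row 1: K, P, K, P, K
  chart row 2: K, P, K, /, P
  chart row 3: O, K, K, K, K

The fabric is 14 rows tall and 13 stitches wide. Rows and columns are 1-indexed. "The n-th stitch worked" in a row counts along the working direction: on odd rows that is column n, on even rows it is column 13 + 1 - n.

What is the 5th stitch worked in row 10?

For row 10: chart row = ((10-1) mod 3) + 1 = 1; this is a WS (even) row.
Chart row 1 tiled across columns 1-13: K P K P K K P K P K K P K
Wrong side: read the tiled row from column 13 down to 1 and exchange K with P (leave O, /).
Row 10 as worked: P K P P K P K P P K P K P
Stitch 5 in working order -> K

Result:
K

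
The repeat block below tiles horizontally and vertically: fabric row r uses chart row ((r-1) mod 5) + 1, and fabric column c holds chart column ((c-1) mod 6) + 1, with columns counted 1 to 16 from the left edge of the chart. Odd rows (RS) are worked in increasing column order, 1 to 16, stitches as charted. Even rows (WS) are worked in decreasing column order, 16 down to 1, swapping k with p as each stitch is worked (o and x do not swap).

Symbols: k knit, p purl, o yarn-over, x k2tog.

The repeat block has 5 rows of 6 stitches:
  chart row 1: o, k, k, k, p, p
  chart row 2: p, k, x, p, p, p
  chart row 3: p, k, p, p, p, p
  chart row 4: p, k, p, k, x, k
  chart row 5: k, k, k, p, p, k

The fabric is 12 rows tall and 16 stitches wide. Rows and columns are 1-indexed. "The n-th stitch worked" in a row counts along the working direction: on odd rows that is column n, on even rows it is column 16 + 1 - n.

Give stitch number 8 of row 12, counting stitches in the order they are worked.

Result:
x

Derivation:
For row 12: chart row = ((12-1) mod 5) + 1 = 2; this is a WS (even) row.
Chart row 2 tiled across columns 1-16: p k x p p p p k x p p p p k x p
WS row: flip the tiled sequence (start at column 16) and apply k<->p; o and x stay.
Row 12 as worked: k x p k k k k x p k k k k x p k
The 8th stitch worked is x.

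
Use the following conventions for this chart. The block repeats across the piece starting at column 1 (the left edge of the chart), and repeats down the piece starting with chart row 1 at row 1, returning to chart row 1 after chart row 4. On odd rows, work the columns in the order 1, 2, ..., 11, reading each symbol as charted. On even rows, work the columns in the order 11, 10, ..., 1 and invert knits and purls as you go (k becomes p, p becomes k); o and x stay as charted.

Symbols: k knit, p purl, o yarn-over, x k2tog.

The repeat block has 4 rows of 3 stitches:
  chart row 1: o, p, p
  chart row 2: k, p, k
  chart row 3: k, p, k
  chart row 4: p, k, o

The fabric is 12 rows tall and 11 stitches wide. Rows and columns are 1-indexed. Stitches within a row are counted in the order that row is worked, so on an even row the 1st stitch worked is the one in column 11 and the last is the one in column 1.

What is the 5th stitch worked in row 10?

Result:
p

Derivation:
Row 10: (10-1) mod 4 = 1, so use chart row 2. Even row -> WS.
Chart row 2 tiled across columns 1-11: k p k k p k k p k k p
WS row: flip the tiled sequence (start at column 11) and apply k<->p; o and x stay.
Row 10 as worked: k p p k p p k p p k p
Counting 5 along the worked row gives p.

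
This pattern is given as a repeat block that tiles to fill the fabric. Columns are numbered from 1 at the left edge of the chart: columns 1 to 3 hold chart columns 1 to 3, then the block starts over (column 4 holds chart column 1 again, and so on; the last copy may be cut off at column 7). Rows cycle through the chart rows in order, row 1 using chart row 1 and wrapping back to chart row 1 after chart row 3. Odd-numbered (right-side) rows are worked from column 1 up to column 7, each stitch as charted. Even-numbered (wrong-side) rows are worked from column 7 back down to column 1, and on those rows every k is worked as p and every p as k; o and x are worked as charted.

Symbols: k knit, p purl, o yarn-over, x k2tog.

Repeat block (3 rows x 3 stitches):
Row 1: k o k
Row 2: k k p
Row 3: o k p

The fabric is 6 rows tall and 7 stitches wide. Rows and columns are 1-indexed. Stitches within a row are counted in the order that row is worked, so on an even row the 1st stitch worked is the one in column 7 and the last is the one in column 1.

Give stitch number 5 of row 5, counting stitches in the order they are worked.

Result:
k

Derivation:
Row 5 uses chart row ((5-1) mod 3)+1 = 2. Row 5 is odd, so RS.
Chart row 2 tiled across columns 1-7: k k p k k p k
RS: work column 1 to column 7, symbols as charted — the tiled row is the row as worked.
The 5th stitch worked is k.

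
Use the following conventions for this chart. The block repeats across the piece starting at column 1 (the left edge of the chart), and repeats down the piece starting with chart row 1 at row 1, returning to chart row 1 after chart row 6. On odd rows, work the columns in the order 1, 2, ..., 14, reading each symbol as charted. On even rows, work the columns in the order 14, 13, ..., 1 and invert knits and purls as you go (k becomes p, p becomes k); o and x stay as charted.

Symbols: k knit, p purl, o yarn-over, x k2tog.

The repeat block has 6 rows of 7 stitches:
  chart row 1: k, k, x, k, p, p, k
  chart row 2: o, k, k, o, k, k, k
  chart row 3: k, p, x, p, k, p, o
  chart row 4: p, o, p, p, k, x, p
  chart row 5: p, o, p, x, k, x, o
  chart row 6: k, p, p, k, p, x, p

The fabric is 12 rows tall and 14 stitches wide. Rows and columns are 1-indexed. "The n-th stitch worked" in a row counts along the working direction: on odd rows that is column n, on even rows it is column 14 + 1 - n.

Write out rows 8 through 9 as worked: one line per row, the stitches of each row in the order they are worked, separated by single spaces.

Result:
p p p o p p o p p p o p p o
k p x p k p o k p x p k p o

Derivation:
Row 8: chart row 2, WS - tiled (columns 1-14): o k k o k k k o k k o k k k; work from column 14 back to 1 with k<->p swapped.
Row 9: chart row 3, RS - tile across columns 1-14 and work as-is.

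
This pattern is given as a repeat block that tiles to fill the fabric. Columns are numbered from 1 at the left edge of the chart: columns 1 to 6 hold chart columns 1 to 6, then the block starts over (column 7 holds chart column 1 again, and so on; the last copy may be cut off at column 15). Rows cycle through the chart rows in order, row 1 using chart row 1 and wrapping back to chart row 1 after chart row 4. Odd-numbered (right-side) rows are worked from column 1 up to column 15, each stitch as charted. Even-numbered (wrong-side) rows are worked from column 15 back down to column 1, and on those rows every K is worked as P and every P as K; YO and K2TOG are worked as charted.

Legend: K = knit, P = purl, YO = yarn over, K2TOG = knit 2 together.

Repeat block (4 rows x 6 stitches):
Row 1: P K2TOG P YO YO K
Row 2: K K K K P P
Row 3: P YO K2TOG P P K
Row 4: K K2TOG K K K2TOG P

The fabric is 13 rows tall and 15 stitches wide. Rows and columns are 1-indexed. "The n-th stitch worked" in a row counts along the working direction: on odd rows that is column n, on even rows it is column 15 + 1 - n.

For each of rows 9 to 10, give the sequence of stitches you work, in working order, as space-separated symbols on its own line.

Result:
P K2TOG P YO YO K P K2TOG P YO YO K P K2TOG P
P P P K K P P P P K K P P P P

Derivation:
Row 9: chart row 1, RS - tile across columns 1-15 and work as-is.
Row 10: chart row 2, WS - tiled (columns 1-15): K K K K P P K K K K P P K K K; work from column 15 back to 1 with K<->P swapped.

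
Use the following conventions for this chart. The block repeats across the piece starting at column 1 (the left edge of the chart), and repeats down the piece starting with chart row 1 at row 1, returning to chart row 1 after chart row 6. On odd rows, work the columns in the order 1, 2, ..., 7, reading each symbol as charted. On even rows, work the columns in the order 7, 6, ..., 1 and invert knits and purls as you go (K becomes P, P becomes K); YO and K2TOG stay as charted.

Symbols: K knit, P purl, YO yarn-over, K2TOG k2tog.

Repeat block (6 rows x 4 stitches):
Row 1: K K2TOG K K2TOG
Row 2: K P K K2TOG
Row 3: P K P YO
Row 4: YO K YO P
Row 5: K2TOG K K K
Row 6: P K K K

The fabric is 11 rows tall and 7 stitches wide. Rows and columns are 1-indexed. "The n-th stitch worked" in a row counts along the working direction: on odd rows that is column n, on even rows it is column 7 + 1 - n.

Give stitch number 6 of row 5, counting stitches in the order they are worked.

Result:
K

Derivation:
Row 5 uses chart row ((5-1) mod 6)+1 = 5. Row 5 is odd, so RS.
Chart row 5 tiled across columns 1-7: K2TOG K K K K2TOG K K
RS row: no reversal, no swap; stitch n worked = column n.
Counting 6 along the worked row gives K.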